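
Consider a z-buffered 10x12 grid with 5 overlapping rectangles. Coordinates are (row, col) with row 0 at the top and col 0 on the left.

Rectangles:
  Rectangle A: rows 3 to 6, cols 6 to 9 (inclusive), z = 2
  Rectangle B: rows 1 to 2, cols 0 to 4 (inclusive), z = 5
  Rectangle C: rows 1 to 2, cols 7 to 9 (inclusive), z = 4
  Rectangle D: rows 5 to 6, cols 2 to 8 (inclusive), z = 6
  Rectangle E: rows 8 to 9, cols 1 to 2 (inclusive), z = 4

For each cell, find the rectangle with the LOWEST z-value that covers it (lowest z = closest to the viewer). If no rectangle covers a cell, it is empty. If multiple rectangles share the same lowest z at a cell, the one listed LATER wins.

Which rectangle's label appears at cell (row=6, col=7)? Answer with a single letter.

Answer: A

Derivation:
Check cell (6,7):
  A: rows 3-6 cols 6-9 z=2 -> covers; best now A (z=2)
  B: rows 1-2 cols 0-4 -> outside (row miss)
  C: rows 1-2 cols 7-9 -> outside (row miss)
  D: rows 5-6 cols 2-8 z=6 -> covers; best now A (z=2)
  E: rows 8-9 cols 1-2 -> outside (row miss)
Winner: A at z=2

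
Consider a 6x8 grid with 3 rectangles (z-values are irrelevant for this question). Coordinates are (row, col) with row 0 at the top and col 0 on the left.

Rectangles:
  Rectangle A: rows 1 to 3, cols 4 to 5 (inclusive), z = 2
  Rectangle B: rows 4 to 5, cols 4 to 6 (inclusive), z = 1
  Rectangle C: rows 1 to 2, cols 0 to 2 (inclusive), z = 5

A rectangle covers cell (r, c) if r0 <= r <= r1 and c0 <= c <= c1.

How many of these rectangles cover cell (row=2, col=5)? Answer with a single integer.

Answer: 1

Derivation:
Check cell (2,5):
  A: rows 1-3 cols 4-5 -> covers
  B: rows 4-5 cols 4-6 -> outside (row miss)
  C: rows 1-2 cols 0-2 -> outside (col miss)
Count covering = 1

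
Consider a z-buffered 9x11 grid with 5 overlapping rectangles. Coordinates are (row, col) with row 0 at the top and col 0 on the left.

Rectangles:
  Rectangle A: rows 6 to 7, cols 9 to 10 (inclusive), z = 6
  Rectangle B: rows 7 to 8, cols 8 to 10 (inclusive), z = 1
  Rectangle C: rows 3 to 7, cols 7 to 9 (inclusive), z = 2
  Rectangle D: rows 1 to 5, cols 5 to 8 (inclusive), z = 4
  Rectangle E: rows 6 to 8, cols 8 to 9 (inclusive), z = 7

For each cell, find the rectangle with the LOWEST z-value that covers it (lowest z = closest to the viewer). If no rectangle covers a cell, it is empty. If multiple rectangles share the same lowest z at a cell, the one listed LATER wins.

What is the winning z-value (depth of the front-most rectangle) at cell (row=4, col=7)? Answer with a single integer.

Answer: 2

Derivation:
Check cell (4,7):
  A: rows 6-7 cols 9-10 -> outside (row miss)
  B: rows 7-8 cols 8-10 -> outside (row miss)
  C: rows 3-7 cols 7-9 z=2 -> covers; best now C (z=2)
  D: rows 1-5 cols 5-8 z=4 -> covers; best now C (z=2)
  E: rows 6-8 cols 8-9 -> outside (row miss)
Winner: C at z=2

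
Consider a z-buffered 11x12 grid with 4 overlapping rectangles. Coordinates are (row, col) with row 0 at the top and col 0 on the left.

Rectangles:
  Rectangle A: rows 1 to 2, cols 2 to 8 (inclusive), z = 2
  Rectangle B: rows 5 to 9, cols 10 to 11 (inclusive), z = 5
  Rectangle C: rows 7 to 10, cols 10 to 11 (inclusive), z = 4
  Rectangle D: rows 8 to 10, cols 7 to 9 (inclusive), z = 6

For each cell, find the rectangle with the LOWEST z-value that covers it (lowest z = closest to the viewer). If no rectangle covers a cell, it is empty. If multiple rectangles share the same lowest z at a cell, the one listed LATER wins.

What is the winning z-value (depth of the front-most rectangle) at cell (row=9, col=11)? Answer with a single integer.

Answer: 4

Derivation:
Check cell (9,11):
  A: rows 1-2 cols 2-8 -> outside (row miss)
  B: rows 5-9 cols 10-11 z=5 -> covers; best now B (z=5)
  C: rows 7-10 cols 10-11 z=4 -> covers; best now C (z=4)
  D: rows 8-10 cols 7-9 -> outside (col miss)
Winner: C at z=4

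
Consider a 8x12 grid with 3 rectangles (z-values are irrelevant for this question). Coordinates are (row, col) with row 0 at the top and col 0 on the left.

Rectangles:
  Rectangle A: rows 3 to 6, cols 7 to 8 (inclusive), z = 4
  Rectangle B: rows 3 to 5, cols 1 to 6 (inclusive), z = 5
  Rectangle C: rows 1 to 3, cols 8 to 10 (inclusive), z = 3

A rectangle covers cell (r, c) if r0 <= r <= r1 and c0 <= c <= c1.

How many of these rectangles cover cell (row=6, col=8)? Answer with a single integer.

Check cell (6,8):
  A: rows 3-6 cols 7-8 -> covers
  B: rows 3-5 cols 1-6 -> outside (row miss)
  C: rows 1-3 cols 8-10 -> outside (row miss)
Count covering = 1

Answer: 1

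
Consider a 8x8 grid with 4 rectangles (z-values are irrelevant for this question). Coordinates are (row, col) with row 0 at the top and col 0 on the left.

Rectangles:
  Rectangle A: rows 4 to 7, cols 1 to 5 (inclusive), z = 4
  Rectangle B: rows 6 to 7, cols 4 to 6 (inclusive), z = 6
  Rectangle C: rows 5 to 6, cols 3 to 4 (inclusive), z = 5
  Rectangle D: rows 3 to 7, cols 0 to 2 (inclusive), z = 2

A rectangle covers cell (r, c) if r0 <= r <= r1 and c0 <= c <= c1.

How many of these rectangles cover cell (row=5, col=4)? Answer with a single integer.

Answer: 2

Derivation:
Check cell (5,4):
  A: rows 4-7 cols 1-5 -> covers
  B: rows 6-7 cols 4-6 -> outside (row miss)
  C: rows 5-6 cols 3-4 -> covers
  D: rows 3-7 cols 0-2 -> outside (col miss)
Count covering = 2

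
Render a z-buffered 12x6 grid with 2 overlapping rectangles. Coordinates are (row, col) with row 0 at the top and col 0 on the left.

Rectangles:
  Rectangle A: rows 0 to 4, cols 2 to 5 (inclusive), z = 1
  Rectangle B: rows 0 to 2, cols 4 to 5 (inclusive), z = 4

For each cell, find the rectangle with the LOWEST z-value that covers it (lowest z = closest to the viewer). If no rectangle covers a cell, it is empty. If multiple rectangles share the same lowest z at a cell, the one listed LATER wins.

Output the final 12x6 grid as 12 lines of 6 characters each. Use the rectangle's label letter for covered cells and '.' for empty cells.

..AAAA
..AAAA
..AAAA
..AAAA
..AAAA
......
......
......
......
......
......
......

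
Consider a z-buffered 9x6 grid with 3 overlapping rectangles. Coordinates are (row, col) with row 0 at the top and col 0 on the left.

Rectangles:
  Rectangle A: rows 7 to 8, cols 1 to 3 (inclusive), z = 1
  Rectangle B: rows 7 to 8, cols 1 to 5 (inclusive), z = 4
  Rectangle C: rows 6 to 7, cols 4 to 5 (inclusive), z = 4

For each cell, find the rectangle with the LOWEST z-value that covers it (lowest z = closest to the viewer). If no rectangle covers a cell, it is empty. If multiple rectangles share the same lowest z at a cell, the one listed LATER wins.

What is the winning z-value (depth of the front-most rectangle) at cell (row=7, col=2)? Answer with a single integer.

Check cell (7,2):
  A: rows 7-8 cols 1-3 z=1 -> covers; best now A (z=1)
  B: rows 7-8 cols 1-5 z=4 -> covers; best now A (z=1)
  C: rows 6-7 cols 4-5 -> outside (col miss)
Winner: A at z=1

Answer: 1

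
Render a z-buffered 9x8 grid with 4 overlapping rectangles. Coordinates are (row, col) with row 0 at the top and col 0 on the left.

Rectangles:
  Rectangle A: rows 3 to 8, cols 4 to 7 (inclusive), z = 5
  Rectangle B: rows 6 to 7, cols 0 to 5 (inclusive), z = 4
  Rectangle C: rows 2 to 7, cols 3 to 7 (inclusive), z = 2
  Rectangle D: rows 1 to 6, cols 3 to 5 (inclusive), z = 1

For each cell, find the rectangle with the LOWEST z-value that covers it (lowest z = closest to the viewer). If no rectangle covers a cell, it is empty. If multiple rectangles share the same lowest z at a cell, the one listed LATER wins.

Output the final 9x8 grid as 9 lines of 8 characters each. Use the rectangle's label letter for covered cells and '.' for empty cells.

........
...DDD..
...DDDCC
...DDDCC
...DDDCC
...DDDCC
BBBDDDCC
BBBCCCCC
....AAAA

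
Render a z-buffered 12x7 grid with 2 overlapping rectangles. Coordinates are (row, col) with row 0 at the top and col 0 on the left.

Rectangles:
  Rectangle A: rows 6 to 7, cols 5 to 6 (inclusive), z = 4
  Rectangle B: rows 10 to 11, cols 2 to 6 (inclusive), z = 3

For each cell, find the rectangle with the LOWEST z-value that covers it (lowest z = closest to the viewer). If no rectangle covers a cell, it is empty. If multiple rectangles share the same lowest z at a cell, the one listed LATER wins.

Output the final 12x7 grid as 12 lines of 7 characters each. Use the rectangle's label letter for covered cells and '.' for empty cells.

.......
.......
.......
.......
.......
.......
.....AA
.....AA
.......
.......
..BBBBB
..BBBBB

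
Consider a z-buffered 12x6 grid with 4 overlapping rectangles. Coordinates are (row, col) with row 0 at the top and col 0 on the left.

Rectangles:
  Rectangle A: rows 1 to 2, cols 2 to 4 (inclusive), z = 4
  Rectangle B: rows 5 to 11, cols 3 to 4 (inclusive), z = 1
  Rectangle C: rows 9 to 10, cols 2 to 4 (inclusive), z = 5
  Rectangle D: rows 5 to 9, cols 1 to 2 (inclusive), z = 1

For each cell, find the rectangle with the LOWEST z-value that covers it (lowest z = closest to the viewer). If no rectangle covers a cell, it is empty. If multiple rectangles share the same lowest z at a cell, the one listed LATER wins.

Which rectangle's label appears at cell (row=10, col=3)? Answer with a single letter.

Answer: B

Derivation:
Check cell (10,3):
  A: rows 1-2 cols 2-4 -> outside (row miss)
  B: rows 5-11 cols 3-4 z=1 -> covers; best now B (z=1)
  C: rows 9-10 cols 2-4 z=5 -> covers; best now B (z=1)
  D: rows 5-9 cols 1-2 -> outside (row miss)
Winner: B at z=1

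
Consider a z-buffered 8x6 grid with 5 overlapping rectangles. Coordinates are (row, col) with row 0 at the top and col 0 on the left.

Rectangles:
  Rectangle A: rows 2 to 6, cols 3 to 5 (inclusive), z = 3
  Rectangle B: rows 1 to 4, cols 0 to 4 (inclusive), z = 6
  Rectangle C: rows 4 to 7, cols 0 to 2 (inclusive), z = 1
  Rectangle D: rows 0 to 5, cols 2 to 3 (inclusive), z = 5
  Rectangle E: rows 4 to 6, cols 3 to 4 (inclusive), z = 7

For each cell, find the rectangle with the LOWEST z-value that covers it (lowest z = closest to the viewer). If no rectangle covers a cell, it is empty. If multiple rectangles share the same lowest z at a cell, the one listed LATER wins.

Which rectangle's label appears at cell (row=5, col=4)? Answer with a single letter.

Answer: A

Derivation:
Check cell (5,4):
  A: rows 2-6 cols 3-5 z=3 -> covers; best now A (z=3)
  B: rows 1-4 cols 0-4 -> outside (row miss)
  C: rows 4-7 cols 0-2 -> outside (col miss)
  D: rows 0-5 cols 2-3 -> outside (col miss)
  E: rows 4-6 cols 3-4 z=7 -> covers; best now A (z=3)
Winner: A at z=3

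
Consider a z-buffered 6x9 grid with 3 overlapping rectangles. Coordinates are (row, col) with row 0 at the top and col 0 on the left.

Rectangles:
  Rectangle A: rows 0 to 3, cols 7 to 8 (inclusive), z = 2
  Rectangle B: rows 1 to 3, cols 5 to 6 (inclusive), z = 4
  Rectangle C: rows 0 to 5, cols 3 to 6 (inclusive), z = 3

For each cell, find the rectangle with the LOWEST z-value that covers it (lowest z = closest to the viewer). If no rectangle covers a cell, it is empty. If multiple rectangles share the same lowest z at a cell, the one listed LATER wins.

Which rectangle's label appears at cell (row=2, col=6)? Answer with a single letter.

Check cell (2,6):
  A: rows 0-3 cols 7-8 -> outside (col miss)
  B: rows 1-3 cols 5-6 z=4 -> covers; best now B (z=4)
  C: rows 0-5 cols 3-6 z=3 -> covers; best now C (z=3)
Winner: C at z=3

Answer: C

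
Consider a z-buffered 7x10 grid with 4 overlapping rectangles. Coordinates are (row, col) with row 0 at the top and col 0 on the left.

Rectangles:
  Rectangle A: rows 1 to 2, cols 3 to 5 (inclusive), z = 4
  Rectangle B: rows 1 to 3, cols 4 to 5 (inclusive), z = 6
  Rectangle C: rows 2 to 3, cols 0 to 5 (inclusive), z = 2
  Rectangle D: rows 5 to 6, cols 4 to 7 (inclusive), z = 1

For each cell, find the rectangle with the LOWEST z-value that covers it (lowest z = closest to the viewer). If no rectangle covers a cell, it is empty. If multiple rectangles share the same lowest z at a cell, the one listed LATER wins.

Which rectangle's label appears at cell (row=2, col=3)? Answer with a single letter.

Check cell (2,3):
  A: rows 1-2 cols 3-5 z=4 -> covers; best now A (z=4)
  B: rows 1-3 cols 4-5 -> outside (col miss)
  C: rows 2-3 cols 0-5 z=2 -> covers; best now C (z=2)
  D: rows 5-6 cols 4-7 -> outside (row miss)
Winner: C at z=2

Answer: C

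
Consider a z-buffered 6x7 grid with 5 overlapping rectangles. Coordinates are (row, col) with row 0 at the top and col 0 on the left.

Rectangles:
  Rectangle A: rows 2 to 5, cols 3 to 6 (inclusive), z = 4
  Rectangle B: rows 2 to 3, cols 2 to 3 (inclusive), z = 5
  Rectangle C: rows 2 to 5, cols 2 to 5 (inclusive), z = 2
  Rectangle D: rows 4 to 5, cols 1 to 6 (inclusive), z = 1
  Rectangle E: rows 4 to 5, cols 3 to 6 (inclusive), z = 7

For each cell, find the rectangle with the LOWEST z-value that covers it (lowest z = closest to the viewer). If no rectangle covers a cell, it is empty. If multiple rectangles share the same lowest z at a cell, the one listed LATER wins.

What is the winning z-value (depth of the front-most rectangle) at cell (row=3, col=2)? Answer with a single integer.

Check cell (3,2):
  A: rows 2-5 cols 3-6 -> outside (col miss)
  B: rows 2-3 cols 2-3 z=5 -> covers; best now B (z=5)
  C: rows 2-5 cols 2-5 z=2 -> covers; best now C (z=2)
  D: rows 4-5 cols 1-6 -> outside (row miss)
  E: rows 4-5 cols 3-6 -> outside (row miss)
Winner: C at z=2

Answer: 2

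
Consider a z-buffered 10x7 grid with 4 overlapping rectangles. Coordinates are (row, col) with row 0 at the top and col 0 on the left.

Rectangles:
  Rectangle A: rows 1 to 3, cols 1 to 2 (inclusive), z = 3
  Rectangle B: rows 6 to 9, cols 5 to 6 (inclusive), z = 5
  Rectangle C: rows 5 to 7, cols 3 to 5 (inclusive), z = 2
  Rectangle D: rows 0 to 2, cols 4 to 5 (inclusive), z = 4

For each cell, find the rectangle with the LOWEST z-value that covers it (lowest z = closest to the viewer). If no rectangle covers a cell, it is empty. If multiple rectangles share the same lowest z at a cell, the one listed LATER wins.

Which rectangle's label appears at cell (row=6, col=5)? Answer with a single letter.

Check cell (6,5):
  A: rows 1-3 cols 1-2 -> outside (row miss)
  B: rows 6-9 cols 5-6 z=5 -> covers; best now B (z=5)
  C: rows 5-7 cols 3-5 z=2 -> covers; best now C (z=2)
  D: rows 0-2 cols 4-5 -> outside (row miss)
Winner: C at z=2

Answer: C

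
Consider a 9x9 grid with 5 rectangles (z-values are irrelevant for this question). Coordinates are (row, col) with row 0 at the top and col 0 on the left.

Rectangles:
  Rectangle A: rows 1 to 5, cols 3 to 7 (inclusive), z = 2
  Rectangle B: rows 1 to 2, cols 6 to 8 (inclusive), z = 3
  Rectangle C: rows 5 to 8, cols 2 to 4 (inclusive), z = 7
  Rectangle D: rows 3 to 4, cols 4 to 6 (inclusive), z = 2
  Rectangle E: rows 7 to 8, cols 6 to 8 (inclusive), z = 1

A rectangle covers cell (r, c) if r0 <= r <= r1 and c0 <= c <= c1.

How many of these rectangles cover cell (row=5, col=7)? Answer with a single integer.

Answer: 1

Derivation:
Check cell (5,7):
  A: rows 1-5 cols 3-7 -> covers
  B: rows 1-2 cols 6-8 -> outside (row miss)
  C: rows 5-8 cols 2-4 -> outside (col miss)
  D: rows 3-4 cols 4-6 -> outside (row miss)
  E: rows 7-8 cols 6-8 -> outside (row miss)
Count covering = 1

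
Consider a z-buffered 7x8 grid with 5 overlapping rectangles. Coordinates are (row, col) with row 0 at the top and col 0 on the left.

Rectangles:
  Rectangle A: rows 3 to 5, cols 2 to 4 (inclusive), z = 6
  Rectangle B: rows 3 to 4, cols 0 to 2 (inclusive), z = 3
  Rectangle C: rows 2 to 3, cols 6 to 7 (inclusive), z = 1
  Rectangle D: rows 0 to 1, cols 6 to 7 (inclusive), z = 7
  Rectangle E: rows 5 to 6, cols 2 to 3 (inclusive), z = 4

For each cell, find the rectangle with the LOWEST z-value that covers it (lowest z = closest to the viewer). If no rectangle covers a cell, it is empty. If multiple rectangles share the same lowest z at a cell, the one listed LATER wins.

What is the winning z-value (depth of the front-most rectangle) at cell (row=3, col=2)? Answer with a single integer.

Check cell (3,2):
  A: rows 3-5 cols 2-4 z=6 -> covers; best now A (z=6)
  B: rows 3-4 cols 0-2 z=3 -> covers; best now B (z=3)
  C: rows 2-3 cols 6-7 -> outside (col miss)
  D: rows 0-1 cols 6-7 -> outside (row miss)
  E: rows 5-6 cols 2-3 -> outside (row miss)
Winner: B at z=3

Answer: 3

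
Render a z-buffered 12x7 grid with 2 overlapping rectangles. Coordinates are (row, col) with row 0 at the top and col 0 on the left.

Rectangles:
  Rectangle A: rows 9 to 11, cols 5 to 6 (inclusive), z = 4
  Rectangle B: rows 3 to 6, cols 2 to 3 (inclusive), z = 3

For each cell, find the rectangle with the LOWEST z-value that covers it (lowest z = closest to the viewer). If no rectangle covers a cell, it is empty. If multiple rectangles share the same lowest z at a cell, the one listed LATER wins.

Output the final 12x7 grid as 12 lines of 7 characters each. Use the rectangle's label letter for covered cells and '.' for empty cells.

.......
.......
.......
..BB...
..BB...
..BB...
..BB...
.......
.......
.....AA
.....AA
.....AA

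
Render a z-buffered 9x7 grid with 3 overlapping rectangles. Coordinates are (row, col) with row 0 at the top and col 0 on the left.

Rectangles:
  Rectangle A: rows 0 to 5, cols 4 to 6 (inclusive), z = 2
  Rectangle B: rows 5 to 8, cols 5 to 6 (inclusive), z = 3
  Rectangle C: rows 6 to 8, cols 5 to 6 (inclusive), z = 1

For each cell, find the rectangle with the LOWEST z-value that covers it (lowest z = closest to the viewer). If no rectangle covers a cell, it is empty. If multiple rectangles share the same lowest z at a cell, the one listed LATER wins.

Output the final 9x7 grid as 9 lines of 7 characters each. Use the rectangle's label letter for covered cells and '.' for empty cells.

....AAA
....AAA
....AAA
....AAA
....AAA
....AAA
.....CC
.....CC
.....CC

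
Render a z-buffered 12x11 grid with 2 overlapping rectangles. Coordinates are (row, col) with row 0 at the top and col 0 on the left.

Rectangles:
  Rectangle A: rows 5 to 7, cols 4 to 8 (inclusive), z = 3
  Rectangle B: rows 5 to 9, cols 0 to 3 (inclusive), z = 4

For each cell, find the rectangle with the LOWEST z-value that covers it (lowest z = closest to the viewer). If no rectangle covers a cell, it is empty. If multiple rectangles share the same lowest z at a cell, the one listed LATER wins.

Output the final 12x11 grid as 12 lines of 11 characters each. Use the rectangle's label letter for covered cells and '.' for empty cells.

...........
...........
...........
...........
...........
BBBBAAAAA..
BBBBAAAAA..
BBBBAAAAA..
BBBB.......
BBBB.......
...........
...........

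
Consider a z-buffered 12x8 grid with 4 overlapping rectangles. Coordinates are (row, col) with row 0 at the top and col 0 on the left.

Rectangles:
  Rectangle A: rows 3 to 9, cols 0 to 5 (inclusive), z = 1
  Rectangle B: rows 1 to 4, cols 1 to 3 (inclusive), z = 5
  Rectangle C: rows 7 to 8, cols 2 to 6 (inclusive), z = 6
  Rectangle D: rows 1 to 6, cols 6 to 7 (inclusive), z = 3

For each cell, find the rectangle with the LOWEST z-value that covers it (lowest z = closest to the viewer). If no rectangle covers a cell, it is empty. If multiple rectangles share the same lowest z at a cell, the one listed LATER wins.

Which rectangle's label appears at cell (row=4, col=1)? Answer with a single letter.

Answer: A

Derivation:
Check cell (4,1):
  A: rows 3-9 cols 0-5 z=1 -> covers; best now A (z=1)
  B: rows 1-4 cols 1-3 z=5 -> covers; best now A (z=1)
  C: rows 7-8 cols 2-6 -> outside (row miss)
  D: rows 1-6 cols 6-7 -> outside (col miss)
Winner: A at z=1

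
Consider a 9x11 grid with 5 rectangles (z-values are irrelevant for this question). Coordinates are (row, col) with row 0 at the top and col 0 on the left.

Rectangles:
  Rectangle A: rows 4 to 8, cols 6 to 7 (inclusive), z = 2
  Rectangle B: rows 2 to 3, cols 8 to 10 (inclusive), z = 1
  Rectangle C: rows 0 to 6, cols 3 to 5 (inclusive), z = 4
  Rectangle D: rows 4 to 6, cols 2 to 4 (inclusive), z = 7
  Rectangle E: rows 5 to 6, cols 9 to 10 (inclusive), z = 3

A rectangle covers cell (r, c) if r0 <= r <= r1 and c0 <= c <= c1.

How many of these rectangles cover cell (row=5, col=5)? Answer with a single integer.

Answer: 1

Derivation:
Check cell (5,5):
  A: rows 4-8 cols 6-7 -> outside (col miss)
  B: rows 2-3 cols 8-10 -> outside (row miss)
  C: rows 0-6 cols 3-5 -> covers
  D: rows 4-6 cols 2-4 -> outside (col miss)
  E: rows 5-6 cols 9-10 -> outside (col miss)
Count covering = 1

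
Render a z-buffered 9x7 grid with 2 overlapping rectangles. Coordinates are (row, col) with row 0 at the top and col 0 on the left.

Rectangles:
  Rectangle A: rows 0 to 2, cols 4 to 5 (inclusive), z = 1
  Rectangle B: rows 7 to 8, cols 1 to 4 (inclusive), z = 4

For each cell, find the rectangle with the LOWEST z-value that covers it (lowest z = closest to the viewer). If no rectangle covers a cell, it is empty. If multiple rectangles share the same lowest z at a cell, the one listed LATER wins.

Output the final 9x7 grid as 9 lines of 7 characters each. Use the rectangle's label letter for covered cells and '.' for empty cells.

....AA.
....AA.
....AA.
.......
.......
.......
.......
.BBBB..
.BBBB..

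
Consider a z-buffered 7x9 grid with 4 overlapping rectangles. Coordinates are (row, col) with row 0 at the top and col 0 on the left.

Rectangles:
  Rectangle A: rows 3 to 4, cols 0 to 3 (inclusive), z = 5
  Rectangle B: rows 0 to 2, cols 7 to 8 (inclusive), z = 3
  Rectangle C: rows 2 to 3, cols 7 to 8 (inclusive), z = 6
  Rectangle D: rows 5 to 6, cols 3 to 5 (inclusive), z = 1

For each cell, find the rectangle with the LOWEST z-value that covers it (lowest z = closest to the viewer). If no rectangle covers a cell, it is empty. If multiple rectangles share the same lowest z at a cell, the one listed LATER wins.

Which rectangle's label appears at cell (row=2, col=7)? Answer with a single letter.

Answer: B

Derivation:
Check cell (2,7):
  A: rows 3-4 cols 0-3 -> outside (row miss)
  B: rows 0-2 cols 7-8 z=3 -> covers; best now B (z=3)
  C: rows 2-3 cols 7-8 z=6 -> covers; best now B (z=3)
  D: rows 5-6 cols 3-5 -> outside (row miss)
Winner: B at z=3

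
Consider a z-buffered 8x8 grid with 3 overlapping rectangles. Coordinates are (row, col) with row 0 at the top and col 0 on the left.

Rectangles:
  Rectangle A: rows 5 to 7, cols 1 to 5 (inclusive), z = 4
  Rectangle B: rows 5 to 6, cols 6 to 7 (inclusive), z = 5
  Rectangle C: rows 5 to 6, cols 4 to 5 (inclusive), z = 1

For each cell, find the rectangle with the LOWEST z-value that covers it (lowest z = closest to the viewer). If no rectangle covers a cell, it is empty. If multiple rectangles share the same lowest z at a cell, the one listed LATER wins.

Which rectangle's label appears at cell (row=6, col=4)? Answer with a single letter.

Check cell (6,4):
  A: rows 5-7 cols 1-5 z=4 -> covers; best now A (z=4)
  B: rows 5-6 cols 6-7 -> outside (col miss)
  C: rows 5-6 cols 4-5 z=1 -> covers; best now C (z=1)
Winner: C at z=1

Answer: C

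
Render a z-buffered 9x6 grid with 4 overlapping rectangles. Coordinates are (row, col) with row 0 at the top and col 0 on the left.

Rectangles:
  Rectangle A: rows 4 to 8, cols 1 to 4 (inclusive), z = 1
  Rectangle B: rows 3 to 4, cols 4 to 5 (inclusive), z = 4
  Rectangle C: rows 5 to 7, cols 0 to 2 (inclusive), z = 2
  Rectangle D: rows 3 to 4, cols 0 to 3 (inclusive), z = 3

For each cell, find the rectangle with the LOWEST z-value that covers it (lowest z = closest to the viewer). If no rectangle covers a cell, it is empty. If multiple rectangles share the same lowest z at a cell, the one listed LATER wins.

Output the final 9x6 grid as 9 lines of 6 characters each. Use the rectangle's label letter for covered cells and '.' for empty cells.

......
......
......
DDDDBB
DAAAAB
CAAAA.
CAAAA.
CAAAA.
.AAAA.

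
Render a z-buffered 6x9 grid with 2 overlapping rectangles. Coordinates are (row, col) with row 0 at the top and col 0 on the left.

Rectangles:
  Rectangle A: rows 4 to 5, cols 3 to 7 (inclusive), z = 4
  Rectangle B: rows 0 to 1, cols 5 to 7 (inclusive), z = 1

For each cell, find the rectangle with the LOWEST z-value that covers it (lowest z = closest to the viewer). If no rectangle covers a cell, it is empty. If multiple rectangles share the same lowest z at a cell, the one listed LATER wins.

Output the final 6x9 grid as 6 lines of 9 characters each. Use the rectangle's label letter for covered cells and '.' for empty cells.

.....BBB.
.....BBB.
.........
.........
...AAAAA.
...AAAAA.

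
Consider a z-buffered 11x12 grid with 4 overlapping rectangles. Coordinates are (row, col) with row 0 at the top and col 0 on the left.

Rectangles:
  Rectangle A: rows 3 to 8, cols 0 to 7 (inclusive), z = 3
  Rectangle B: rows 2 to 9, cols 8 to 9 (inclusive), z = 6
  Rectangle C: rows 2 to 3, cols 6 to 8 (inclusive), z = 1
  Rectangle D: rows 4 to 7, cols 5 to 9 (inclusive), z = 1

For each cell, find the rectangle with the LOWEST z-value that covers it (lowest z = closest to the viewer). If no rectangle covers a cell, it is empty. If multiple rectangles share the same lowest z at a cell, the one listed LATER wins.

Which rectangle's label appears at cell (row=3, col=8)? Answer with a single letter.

Check cell (3,8):
  A: rows 3-8 cols 0-7 -> outside (col miss)
  B: rows 2-9 cols 8-9 z=6 -> covers; best now B (z=6)
  C: rows 2-3 cols 6-8 z=1 -> covers; best now C (z=1)
  D: rows 4-7 cols 5-9 -> outside (row miss)
Winner: C at z=1

Answer: C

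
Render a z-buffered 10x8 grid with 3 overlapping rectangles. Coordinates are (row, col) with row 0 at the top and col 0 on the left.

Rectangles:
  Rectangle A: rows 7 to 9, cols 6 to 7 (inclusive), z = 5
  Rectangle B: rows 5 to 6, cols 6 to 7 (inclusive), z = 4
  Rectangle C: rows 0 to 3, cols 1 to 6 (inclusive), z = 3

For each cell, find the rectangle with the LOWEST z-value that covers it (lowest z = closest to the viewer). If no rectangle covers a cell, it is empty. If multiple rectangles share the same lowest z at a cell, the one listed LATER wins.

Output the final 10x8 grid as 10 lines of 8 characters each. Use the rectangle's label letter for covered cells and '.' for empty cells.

.CCCCCC.
.CCCCCC.
.CCCCCC.
.CCCCCC.
........
......BB
......BB
......AA
......AA
......AA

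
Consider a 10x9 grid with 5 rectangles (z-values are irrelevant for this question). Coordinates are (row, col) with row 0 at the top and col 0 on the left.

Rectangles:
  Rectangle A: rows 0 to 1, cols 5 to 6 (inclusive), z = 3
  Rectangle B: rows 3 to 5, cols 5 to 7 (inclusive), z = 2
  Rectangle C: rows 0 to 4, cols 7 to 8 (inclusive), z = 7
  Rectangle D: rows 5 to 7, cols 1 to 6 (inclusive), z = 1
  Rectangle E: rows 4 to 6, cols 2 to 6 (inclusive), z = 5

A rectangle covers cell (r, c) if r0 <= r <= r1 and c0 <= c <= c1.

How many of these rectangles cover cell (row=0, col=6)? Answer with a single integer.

Answer: 1

Derivation:
Check cell (0,6):
  A: rows 0-1 cols 5-6 -> covers
  B: rows 3-5 cols 5-7 -> outside (row miss)
  C: rows 0-4 cols 7-8 -> outside (col miss)
  D: rows 5-7 cols 1-6 -> outside (row miss)
  E: rows 4-6 cols 2-6 -> outside (row miss)
Count covering = 1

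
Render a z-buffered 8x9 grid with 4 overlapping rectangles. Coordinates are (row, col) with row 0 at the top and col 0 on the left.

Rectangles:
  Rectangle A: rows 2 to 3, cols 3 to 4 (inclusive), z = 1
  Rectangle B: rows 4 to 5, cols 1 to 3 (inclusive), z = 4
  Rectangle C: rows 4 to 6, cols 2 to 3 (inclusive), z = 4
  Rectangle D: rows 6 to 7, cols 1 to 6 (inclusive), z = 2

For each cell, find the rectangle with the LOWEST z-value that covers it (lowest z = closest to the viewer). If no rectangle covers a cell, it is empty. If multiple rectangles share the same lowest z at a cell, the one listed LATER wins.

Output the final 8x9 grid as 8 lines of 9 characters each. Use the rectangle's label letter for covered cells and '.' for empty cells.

.........
.........
...AA....
...AA....
.BCC.....
.BCC.....
.DDDDDD..
.DDDDDD..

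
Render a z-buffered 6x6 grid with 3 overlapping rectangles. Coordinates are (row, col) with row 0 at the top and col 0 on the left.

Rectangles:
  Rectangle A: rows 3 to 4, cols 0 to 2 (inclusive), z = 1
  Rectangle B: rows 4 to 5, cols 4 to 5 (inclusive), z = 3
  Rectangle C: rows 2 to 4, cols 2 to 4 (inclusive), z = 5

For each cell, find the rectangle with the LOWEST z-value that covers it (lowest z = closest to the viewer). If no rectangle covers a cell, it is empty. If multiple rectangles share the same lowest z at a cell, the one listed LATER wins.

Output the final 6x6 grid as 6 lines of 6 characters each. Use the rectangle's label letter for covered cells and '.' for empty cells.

......
......
..CCC.
AAACC.
AAACBB
....BB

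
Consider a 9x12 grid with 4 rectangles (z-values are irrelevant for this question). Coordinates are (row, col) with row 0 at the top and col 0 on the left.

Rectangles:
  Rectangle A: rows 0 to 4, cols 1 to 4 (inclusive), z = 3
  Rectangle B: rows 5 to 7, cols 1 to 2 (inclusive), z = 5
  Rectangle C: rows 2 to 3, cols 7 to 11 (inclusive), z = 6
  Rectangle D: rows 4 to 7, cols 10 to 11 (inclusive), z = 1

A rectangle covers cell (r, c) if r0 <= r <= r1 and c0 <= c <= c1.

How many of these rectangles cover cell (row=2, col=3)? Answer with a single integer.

Check cell (2,3):
  A: rows 0-4 cols 1-4 -> covers
  B: rows 5-7 cols 1-2 -> outside (row miss)
  C: rows 2-3 cols 7-11 -> outside (col miss)
  D: rows 4-7 cols 10-11 -> outside (row miss)
Count covering = 1

Answer: 1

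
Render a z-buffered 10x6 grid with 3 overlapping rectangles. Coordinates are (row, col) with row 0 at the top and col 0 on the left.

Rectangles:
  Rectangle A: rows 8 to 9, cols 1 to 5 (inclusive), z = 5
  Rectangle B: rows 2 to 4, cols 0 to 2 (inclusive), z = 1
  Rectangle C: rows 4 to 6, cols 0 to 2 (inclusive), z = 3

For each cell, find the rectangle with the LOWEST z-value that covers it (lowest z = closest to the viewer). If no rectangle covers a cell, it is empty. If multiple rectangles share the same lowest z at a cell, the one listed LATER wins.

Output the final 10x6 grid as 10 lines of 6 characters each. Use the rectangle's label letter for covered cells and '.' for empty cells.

......
......
BBB...
BBB...
BBB...
CCC...
CCC...
......
.AAAAA
.AAAAA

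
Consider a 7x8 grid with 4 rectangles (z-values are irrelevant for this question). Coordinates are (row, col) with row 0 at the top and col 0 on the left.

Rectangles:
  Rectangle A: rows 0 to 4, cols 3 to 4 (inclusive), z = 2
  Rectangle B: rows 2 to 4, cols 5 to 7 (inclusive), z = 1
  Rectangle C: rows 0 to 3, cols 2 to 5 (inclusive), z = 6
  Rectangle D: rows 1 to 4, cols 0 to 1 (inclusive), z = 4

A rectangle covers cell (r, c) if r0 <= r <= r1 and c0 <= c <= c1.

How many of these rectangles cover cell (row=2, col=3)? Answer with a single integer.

Answer: 2

Derivation:
Check cell (2,3):
  A: rows 0-4 cols 3-4 -> covers
  B: rows 2-4 cols 5-7 -> outside (col miss)
  C: rows 0-3 cols 2-5 -> covers
  D: rows 1-4 cols 0-1 -> outside (col miss)
Count covering = 2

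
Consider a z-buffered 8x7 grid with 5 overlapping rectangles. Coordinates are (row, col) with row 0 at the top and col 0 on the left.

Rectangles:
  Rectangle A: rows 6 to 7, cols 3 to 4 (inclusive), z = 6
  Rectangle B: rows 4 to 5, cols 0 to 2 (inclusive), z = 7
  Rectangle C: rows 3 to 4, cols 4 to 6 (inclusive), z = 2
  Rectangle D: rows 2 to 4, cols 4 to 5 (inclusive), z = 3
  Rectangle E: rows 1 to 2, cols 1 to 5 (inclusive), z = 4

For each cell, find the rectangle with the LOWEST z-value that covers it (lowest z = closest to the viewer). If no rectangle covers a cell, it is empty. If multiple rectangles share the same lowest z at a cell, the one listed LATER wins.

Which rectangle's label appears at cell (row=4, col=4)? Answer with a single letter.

Check cell (4,4):
  A: rows 6-7 cols 3-4 -> outside (row miss)
  B: rows 4-5 cols 0-2 -> outside (col miss)
  C: rows 3-4 cols 4-6 z=2 -> covers; best now C (z=2)
  D: rows 2-4 cols 4-5 z=3 -> covers; best now C (z=2)
  E: rows 1-2 cols 1-5 -> outside (row miss)
Winner: C at z=2

Answer: C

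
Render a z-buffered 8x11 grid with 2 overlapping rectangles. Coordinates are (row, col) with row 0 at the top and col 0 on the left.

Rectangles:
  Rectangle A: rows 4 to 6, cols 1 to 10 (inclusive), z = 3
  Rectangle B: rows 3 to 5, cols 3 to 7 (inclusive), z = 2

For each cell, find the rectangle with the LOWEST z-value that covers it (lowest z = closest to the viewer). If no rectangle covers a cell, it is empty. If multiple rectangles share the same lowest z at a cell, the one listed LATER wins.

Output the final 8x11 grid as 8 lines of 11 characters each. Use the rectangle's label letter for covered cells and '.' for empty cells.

...........
...........
...........
...BBBBB...
.AABBBBBAAA
.AABBBBBAAA
.AAAAAAAAAA
...........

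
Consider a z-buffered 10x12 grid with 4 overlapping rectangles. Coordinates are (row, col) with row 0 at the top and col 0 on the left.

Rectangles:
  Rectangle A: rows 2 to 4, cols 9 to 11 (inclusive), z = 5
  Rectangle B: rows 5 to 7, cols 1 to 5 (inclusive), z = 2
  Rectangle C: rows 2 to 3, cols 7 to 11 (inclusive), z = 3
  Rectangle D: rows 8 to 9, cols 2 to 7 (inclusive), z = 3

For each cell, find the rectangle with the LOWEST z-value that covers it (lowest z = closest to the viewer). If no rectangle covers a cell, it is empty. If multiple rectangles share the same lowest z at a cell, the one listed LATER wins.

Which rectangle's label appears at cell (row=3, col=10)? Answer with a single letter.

Check cell (3,10):
  A: rows 2-4 cols 9-11 z=5 -> covers; best now A (z=5)
  B: rows 5-7 cols 1-5 -> outside (row miss)
  C: rows 2-3 cols 7-11 z=3 -> covers; best now C (z=3)
  D: rows 8-9 cols 2-7 -> outside (row miss)
Winner: C at z=3

Answer: C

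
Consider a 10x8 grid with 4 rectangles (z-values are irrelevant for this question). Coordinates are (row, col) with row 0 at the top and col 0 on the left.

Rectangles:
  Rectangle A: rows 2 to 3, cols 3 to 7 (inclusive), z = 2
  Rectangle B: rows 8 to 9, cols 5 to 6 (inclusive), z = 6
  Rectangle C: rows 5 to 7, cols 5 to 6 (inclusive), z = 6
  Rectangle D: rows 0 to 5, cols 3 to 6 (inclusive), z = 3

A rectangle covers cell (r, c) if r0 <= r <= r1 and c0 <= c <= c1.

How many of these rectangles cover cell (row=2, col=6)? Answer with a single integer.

Answer: 2

Derivation:
Check cell (2,6):
  A: rows 2-3 cols 3-7 -> covers
  B: rows 8-9 cols 5-6 -> outside (row miss)
  C: rows 5-7 cols 5-6 -> outside (row miss)
  D: rows 0-5 cols 3-6 -> covers
Count covering = 2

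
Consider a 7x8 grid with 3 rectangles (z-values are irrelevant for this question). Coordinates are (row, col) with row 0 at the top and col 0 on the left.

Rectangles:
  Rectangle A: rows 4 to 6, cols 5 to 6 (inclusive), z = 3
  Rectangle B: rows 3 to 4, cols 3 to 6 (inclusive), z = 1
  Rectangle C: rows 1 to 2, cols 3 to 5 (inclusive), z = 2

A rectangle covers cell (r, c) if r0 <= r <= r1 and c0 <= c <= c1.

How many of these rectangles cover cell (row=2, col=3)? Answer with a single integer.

Check cell (2,3):
  A: rows 4-6 cols 5-6 -> outside (row miss)
  B: rows 3-4 cols 3-6 -> outside (row miss)
  C: rows 1-2 cols 3-5 -> covers
Count covering = 1

Answer: 1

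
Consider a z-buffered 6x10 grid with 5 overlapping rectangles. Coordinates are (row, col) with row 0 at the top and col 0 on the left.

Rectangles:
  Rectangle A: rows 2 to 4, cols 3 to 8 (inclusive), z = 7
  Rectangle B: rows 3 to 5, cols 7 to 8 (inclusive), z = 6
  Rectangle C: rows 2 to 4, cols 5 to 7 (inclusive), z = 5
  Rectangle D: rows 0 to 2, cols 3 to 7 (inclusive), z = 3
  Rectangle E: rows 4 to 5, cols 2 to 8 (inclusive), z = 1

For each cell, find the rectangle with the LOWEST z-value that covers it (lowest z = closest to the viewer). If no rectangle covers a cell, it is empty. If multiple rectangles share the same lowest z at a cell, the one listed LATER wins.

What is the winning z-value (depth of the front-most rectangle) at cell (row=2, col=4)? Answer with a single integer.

Check cell (2,4):
  A: rows 2-4 cols 3-8 z=7 -> covers; best now A (z=7)
  B: rows 3-5 cols 7-8 -> outside (row miss)
  C: rows 2-4 cols 5-7 -> outside (col miss)
  D: rows 0-2 cols 3-7 z=3 -> covers; best now D (z=3)
  E: rows 4-5 cols 2-8 -> outside (row miss)
Winner: D at z=3

Answer: 3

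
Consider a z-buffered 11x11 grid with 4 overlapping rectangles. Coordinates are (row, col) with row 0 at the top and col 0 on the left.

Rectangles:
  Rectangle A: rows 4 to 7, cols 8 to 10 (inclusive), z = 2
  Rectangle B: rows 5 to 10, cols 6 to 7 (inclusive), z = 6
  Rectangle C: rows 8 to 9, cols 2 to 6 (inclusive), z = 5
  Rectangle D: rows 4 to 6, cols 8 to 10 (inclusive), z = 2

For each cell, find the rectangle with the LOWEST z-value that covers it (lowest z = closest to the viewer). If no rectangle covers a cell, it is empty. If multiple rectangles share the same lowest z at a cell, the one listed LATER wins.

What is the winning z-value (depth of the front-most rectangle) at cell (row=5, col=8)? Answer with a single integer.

Check cell (5,8):
  A: rows 4-7 cols 8-10 z=2 -> covers; best now A (z=2)
  B: rows 5-10 cols 6-7 -> outside (col miss)
  C: rows 8-9 cols 2-6 -> outside (row miss)
  D: rows 4-6 cols 8-10 z=2 -> covers; best now D (z=2)
Winner: D at z=2

Answer: 2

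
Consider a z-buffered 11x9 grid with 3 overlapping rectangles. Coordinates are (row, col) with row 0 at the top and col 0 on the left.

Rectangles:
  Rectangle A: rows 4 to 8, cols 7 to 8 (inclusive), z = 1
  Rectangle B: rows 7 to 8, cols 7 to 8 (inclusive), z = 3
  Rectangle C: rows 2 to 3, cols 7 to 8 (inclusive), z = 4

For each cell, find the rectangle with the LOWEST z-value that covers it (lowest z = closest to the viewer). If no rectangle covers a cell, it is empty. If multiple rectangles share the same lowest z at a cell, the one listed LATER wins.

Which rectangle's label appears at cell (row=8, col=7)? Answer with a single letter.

Check cell (8,7):
  A: rows 4-8 cols 7-8 z=1 -> covers; best now A (z=1)
  B: rows 7-8 cols 7-8 z=3 -> covers; best now A (z=1)
  C: rows 2-3 cols 7-8 -> outside (row miss)
Winner: A at z=1

Answer: A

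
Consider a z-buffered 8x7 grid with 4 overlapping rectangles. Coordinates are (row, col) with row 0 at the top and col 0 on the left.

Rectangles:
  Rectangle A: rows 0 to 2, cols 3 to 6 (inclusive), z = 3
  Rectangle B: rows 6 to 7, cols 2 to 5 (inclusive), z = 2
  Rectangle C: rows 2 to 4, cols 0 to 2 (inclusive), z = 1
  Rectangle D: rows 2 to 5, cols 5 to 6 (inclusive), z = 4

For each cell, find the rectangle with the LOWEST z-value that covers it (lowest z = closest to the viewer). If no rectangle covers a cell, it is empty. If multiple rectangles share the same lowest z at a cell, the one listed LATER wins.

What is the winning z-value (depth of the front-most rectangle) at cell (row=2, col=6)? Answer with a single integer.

Check cell (2,6):
  A: rows 0-2 cols 3-6 z=3 -> covers; best now A (z=3)
  B: rows 6-7 cols 2-5 -> outside (row miss)
  C: rows 2-4 cols 0-2 -> outside (col miss)
  D: rows 2-5 cols 5-6 z=4 -> covers; best now A (z=3)
Winner: A at z=3

Answer: 3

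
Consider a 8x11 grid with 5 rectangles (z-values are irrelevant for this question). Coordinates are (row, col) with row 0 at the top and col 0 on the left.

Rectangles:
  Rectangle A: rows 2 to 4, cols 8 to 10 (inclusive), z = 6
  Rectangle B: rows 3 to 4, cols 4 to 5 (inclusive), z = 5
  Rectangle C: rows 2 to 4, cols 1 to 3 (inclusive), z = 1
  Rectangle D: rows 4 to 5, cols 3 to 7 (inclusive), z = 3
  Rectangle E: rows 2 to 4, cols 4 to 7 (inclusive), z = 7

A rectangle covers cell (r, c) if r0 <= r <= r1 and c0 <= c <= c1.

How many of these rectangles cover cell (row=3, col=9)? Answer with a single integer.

Answer: 1

Derivation:
Check cell (3,9):
  A: rows 2-4 cols 8-10 -> covers
  B: rows 3-4 cols 4-5 -> outside (col miss)
  C: rows 2-4 cols 1-3 -> outside (col miss)
  D: rows 4-5 cols 3-7 -> outside (row miss)
  E: rows 2-4 cols 4-7 -> outside (col miss)
Count covering = 1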